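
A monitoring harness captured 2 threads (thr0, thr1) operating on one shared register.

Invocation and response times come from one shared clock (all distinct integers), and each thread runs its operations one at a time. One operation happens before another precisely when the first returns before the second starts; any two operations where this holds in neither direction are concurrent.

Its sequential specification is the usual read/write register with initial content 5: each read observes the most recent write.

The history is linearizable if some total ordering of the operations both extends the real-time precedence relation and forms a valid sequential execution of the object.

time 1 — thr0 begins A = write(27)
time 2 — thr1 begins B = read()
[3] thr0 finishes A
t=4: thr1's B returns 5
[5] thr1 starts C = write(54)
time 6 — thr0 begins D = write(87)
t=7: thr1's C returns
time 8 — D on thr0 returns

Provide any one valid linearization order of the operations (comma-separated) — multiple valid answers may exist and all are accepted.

B, A, C, D

step 1: B read() → 5 — value 5
step 2: A write(27) — value 27
step 3: C write(54) — value 54
step 4: D write(87) — value 87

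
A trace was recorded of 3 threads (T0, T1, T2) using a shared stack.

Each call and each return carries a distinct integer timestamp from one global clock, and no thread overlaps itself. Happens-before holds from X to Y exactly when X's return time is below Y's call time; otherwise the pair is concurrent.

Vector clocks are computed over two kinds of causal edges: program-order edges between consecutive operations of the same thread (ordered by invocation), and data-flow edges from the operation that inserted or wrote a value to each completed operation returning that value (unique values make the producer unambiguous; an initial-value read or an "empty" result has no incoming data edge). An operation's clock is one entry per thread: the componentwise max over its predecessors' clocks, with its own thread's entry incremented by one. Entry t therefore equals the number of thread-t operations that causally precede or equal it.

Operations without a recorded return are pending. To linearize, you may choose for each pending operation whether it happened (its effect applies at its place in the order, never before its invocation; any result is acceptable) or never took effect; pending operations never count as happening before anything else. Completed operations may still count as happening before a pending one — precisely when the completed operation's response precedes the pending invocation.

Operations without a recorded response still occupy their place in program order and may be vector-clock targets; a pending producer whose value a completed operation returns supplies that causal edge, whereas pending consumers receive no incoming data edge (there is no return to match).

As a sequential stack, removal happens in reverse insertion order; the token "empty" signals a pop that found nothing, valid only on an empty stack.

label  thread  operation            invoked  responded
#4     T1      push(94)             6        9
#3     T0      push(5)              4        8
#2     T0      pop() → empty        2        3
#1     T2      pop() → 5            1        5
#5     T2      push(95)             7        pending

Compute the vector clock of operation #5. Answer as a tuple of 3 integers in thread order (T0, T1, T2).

#4, invoked 6, has no incoming edges; only T1's bump applies → (0, 1, 0)
#2, invoked 2, has no incoming edges; only T0's bump applies → (1, 0, 0)
VC(#3, invoked at 4): max of VC(#2)=(1, 0, 0), then +1 on thread T0 → (2, 0, 0)
VC(#1, invoked at 1): max of VC(#3)=(2, 0, 0), then +1 on thread T2 → (2, 0, 1)
VC(#5, invoked at 7): max of VC(#1)=(2, 0, 1), then +1 on thread T2 → (2, 0, 2)
target: VC(#5) = (2, 0, 2)

(2, 0, 2)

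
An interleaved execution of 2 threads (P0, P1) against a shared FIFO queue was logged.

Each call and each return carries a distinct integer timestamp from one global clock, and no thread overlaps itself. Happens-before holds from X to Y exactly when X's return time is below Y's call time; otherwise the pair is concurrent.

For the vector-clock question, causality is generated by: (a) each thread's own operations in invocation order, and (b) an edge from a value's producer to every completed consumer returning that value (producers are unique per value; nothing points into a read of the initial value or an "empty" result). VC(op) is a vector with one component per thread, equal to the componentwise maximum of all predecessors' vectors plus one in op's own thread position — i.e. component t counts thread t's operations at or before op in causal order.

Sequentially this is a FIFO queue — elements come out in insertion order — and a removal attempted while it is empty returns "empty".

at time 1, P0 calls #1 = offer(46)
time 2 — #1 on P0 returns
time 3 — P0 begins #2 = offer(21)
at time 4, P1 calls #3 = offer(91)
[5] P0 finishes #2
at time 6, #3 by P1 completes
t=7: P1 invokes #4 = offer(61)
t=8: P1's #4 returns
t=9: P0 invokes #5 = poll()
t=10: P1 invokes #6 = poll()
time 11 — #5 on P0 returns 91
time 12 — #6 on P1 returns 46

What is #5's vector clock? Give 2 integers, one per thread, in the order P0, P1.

(3, 1)

root op #3, invoked 4: fresh clock plus P1's own tick → (0, 1)
root op #1, invoked 1: fresh clock plus P0's own tick → (1, 0)
invoked at 7, #4 merges VC(#3)=(0, 1) and bumps P1's slot → (0, 2)
invoked at 3, #2 merges VC(#1)=(1, 0) and bumps P0's slot → (2, 0)
invoked at 10, #6 merges VC(#1)=(1, 0), VC(#4)=(0, 2) and bumps P1's slot → (1, 3)
invoked at 9, #5 merges VC(#2)=(2, 0), VC(#3)=(0, 1) and bumps P0's slot → (3, 1)
target: VC(#5) = (3, 1)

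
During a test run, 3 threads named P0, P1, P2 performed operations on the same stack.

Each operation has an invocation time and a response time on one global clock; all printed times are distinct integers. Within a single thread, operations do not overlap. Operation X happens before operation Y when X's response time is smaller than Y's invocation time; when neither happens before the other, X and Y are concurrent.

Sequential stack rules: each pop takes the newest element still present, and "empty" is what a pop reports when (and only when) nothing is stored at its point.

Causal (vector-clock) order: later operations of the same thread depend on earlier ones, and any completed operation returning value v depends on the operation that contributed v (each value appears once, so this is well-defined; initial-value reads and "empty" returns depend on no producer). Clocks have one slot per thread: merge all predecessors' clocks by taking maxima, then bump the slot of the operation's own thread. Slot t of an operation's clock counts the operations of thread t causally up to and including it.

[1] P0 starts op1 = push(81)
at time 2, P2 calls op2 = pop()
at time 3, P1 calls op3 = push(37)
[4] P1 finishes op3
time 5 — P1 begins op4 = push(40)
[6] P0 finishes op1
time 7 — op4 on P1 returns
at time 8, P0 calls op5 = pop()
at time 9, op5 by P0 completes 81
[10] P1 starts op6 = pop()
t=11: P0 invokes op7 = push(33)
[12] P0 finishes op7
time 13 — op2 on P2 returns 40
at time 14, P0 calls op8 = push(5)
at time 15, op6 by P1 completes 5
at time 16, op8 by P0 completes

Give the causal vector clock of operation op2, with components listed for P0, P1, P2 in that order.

(0, 2, 1)

VC(op3, invoked at 3): no causal predecessors; +1 on P1 → (0, 1, 0)
VC(op1, invoked at 1): no causal predecessors; +1 on P0 → (1, 0, 0)
invoked at 5, op4 merges VC(op3)=(0, 1, 0) and bumps P1's slot → (0, 2, 0)
invoked at 8, op5 merges VC(op1)=(1, 0, 0) and bumps P0's slot → (2, 0, 0)
invoked at 2, op2 merges VC(op4)=(0, 2, 0) and bumps P2's slot → (0, 2, 1)
invoked at 11, op7 merges VC(op5)=(2, 0, 0) and bumps P0's slot → (3, 0, 0)
invoked at 14, op8 merges VC(op7)=(3, 0, 0) and bumps P0's slot → (4, 0, 0)
invoked at 10, op6 merges VC(op4)=(0, 2, 0), VC(op8)=(4, 0, 0) and bumps P1's slot → (4, 3, 0)
target: VC(op2) = (0, 2, 1)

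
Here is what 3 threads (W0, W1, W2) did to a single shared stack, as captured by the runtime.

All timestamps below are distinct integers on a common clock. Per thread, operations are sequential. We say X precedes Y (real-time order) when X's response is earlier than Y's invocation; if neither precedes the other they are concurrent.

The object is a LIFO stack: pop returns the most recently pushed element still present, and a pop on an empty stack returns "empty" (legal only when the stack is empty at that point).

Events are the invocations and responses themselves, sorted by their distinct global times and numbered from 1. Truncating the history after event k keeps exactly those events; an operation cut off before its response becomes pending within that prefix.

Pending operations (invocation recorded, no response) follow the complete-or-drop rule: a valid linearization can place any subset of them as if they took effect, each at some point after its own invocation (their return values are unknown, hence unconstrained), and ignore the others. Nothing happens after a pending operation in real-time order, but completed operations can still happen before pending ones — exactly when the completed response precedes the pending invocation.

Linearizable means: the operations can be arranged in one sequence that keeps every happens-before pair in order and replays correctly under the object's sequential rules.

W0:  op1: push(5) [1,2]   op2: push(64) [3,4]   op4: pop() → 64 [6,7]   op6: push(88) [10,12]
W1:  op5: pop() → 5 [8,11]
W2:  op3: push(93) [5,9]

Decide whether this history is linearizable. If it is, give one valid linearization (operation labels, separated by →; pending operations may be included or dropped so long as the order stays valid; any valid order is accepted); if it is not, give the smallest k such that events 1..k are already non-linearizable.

linearizable — witness: op1 → op2 → op4 → op5 → op3 → op6

1. op1 push(5), leaving stack <5>
2. op2 push(64), leaving stack <5,64>
3. op4 pop() → 64, leaving stack <5>
4. op5 pop() → 5, leaving stack <>
5. op3 push(93), leaving stack <93>
6. op6 push(88), leaving stack <93,88>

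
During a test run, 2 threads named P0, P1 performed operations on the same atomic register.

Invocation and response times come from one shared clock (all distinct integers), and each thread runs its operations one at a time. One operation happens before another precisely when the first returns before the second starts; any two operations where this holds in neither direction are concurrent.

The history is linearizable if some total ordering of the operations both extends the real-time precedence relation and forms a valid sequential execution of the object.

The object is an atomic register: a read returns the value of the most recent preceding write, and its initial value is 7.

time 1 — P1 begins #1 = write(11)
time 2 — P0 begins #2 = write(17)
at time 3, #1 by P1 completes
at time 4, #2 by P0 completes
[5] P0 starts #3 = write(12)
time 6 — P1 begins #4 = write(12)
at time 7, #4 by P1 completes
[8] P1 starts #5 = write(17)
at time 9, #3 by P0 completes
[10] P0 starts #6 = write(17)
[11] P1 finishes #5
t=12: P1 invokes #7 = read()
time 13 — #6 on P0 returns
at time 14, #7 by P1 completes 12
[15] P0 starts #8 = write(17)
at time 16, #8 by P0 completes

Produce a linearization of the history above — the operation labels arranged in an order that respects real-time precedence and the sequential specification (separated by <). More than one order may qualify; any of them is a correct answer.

#1 < #2 < #4 < #5 < #3 < #7 < #6 < #8

step 1: #1 write(11) — value 11
step 2: #2 write(17) — value 17
step 3: #4 write(12) — value 12
step 4: #5 write(17) — value 17
step 5: #3 write(12) — value 12
step 6: #7 read() → 12 — value 12
step 7: #6 write(17) — value 17
step 8: #8 write(17) — value 17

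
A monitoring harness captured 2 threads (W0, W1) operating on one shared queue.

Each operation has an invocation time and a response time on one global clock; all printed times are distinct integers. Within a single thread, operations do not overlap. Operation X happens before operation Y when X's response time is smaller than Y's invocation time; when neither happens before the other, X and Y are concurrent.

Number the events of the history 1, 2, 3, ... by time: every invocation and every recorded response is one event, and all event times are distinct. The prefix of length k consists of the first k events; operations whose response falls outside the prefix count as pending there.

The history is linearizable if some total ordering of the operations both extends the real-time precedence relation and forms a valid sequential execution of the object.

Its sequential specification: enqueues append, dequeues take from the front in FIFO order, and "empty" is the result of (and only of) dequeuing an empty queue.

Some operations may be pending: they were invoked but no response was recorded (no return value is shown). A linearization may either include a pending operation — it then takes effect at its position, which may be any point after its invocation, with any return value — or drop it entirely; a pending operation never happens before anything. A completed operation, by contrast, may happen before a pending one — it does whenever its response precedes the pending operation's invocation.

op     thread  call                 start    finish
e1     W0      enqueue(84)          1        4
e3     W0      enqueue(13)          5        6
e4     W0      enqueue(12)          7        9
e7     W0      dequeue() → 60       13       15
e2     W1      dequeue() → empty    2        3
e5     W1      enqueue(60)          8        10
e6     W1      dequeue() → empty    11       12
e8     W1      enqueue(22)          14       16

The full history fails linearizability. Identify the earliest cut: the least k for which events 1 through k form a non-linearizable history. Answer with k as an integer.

events 1..11 are linearizable; a witness order is e2, e1, e3, e4, e5:
step 1: e2 dequeue() → empty — queue <>
step 2: e1 enqueue(84) — queue <84>
step 3: e3 enqueue(13) — queue <84,13>
step 4: e4 enqueue(12) — queue <84,13,12>
step 5: e5 enqueue(60) — queue <84,13,12,60>
at event 12 (e6's time-12 response) nothing linearizes any more
sample order e1, e2, e3, e4, e5, e6 stalls at step 2 — e2 dequeue() → empty has no legal effect
sample order e1, e2, e3, e5, e4, e6 stalls at step 2 — e2 dequeue() → empty has no legal effect

12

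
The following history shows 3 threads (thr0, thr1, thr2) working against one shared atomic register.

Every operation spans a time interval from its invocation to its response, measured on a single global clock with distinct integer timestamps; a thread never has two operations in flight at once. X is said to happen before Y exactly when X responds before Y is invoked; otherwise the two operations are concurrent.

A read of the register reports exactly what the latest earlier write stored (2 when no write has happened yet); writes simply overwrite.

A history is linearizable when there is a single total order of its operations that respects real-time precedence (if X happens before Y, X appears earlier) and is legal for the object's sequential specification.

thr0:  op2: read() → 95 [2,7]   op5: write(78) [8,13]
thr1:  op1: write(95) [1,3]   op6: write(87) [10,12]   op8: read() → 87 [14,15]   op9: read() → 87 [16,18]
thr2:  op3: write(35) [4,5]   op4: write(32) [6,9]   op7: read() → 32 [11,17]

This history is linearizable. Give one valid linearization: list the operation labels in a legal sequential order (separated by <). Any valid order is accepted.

op1 < op2 < op3 < op4 < op7 < op5 < op6 < op8 < op9

after step 1 (op1 write(95)): value 95
after step 2 (op2 read() → 95): value 95
after step 3 (op3 write(35)): value 35
after step 4 (op4 write(32)): value 32
after step 5 (op7 read() → 32): value 32
after step 6 (op5 write(78)): value 78
after step 7 (op6 write(87)): value 87
after step 8 (op8 read() → 87): value 87
after step 9 (op9 read() → 87): value 87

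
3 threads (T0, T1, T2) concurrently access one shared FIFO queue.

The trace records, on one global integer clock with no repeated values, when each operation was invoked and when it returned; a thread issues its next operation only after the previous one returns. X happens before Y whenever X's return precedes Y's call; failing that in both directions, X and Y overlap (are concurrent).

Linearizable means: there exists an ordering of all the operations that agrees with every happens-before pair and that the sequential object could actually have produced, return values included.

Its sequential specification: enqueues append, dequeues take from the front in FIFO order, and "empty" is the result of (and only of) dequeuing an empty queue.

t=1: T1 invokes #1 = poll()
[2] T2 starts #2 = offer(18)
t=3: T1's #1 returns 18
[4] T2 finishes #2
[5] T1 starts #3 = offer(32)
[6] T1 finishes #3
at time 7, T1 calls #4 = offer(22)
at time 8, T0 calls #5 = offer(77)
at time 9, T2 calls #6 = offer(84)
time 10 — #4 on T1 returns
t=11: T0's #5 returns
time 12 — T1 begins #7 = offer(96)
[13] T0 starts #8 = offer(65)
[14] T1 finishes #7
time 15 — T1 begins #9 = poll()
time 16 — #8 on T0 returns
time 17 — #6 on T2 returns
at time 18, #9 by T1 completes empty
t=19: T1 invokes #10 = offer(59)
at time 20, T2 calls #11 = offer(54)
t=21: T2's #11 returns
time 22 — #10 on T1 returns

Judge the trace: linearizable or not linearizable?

already the first 18 events (up to #9's response at time 18) admit no linearization; the first 17 still do
no legal order exists: 72 real-time-consistent candidates over 9 completed FIFO queue operations, all rejected
one such order, #1, #2, #3, #4, #5, #6, #7, #8, #9, breaks at step 1 where #1 poll() → 18 is illegal
one such order, #1, #2, #3, #4, #5, #6, #7, #9, #8, breaks at step 1 where #1 poll() → 18 is illegal

not linearizable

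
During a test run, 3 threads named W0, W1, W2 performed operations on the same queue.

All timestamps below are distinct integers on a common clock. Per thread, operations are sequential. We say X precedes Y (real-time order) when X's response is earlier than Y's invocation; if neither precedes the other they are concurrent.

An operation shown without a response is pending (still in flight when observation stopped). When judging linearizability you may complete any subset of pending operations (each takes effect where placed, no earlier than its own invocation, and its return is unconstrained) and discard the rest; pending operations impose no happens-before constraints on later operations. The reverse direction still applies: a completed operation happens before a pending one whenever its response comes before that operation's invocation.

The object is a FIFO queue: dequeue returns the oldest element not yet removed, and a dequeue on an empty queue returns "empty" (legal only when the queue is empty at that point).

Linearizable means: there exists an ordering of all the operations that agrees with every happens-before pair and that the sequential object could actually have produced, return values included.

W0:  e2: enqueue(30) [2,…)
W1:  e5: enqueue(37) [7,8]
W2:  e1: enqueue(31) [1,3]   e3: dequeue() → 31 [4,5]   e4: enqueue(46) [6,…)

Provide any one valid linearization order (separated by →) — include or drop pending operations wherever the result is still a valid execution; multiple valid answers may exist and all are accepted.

e1 → e2 → e3 → e4 → e5

after step 1 (e1 enqueue(31)): queue <31>
after step 2 (e2 enqueue(30) (pending, included)): queue <31,30>
after step 3 (e3 dequeue() → 31): queue <30>
after step 4 (e4 enqueue(46) (pending, included)): queue <30,46>
after step 5 (e5 enqueue(37)): queue <30,46,37>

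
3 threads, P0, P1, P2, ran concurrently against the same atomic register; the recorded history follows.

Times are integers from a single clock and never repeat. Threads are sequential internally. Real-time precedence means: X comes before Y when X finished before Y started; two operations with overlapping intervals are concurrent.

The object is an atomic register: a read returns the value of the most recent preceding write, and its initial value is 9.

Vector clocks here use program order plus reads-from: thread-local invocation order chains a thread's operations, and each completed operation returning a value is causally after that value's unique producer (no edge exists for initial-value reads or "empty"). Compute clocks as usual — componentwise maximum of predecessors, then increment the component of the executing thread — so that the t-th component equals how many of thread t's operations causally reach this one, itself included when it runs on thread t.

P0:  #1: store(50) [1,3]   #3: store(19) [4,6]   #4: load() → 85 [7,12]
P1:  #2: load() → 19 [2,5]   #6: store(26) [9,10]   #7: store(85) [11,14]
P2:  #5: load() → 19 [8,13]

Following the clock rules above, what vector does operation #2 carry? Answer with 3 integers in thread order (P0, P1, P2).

(2, 1, 0)

#1, invoked 1, has no incoming edges; only P0's bump applies → (1, 0, 0)
VC(#3, invoked at 4): max of VC(#1)=(1, 0, 0), then +1 on thread P0 → (2, 0, 0)
VC(#5, invoked at 8): max of VC(#3)=(2, 0, 0), then +1 on thread P2 → (2, 0, 1)
VC(#2, invoked at 2): max of VC(#3)=(2, 0, 0), then +1 on thread P1 → (2, 1, 0)
VC(#6, invoked at 9): max of VC(#2)=(2, 1, 0), then +1 on thread P1 → (2, 2, 0)
VC(#7, invoked at 11): max of VC(#6)=(2, 2, 0), then +1 on thread P1 → (2, 3, 0)
VC(#4, invoked at 7): max of VC(#3)=(2, 0, 0), VC(#7)=(2, 3, 0), then +1 on thread P0 → (3, 3, 0)
target: VC(#2) = (2, 1, 0)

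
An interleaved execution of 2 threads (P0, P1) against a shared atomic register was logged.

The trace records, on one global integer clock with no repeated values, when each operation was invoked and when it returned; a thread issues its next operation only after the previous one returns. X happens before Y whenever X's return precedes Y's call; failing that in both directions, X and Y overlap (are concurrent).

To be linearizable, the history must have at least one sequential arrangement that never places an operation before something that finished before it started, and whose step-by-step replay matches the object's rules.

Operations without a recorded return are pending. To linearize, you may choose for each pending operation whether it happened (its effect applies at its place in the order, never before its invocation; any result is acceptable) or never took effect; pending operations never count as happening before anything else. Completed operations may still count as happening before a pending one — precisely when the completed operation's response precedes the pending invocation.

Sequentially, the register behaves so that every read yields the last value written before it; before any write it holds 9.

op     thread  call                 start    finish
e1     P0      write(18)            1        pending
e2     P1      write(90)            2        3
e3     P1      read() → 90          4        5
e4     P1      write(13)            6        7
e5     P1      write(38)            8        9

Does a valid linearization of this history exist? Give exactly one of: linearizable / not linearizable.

linearizable

witness order: e1, e2, e3, e4, e5
step 1: e1 write(18) (pending, included) — value 18
step 2: e2 write(90) — value 90
step 3: e3 read() → 90 — value 90
step 4: e4 write(13) — value 13
step 5: e5 write(38) — value 38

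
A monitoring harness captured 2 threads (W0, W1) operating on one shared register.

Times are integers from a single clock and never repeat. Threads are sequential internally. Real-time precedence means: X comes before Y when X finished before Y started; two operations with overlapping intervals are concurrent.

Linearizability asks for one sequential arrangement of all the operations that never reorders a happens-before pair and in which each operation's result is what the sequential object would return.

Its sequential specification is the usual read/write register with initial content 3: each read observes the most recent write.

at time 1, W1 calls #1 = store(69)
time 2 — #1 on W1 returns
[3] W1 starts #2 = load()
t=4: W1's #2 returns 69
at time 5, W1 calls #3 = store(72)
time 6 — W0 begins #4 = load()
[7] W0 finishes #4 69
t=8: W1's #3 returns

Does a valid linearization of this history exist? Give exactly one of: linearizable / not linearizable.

a witness: #1, #2, #4, #3
step 1: #1 store(69) — value 69
step 2: #2 load() → 69 — value 69
step 3: #4 load() → 69 — value 69
step 4: #3 store(72) — value 72

linearizable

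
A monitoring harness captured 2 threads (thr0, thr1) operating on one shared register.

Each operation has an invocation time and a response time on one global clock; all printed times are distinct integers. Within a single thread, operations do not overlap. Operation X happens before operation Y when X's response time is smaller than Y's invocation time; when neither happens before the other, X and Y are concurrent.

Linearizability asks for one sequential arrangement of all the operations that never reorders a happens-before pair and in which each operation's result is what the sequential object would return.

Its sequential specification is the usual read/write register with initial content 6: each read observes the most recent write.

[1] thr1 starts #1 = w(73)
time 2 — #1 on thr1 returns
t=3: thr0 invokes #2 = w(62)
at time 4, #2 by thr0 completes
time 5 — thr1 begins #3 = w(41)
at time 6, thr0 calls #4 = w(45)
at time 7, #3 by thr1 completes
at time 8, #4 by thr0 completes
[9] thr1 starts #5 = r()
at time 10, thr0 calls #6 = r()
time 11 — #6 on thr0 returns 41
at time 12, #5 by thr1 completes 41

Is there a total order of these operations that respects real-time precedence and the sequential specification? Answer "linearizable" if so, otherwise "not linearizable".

linearizable

a witness: #1, #2, #4, #3, #5, #6
after step 1 (#1 w(73)): value 73
after step 2 (#2 w(62)): value 62
after step 3 (#4 w(45)): value 45
after step 4 (#3 w(41)): value 41
after step 5 (#5 r() → 41): value 41
after step 6 (#6 r() → 41): value 41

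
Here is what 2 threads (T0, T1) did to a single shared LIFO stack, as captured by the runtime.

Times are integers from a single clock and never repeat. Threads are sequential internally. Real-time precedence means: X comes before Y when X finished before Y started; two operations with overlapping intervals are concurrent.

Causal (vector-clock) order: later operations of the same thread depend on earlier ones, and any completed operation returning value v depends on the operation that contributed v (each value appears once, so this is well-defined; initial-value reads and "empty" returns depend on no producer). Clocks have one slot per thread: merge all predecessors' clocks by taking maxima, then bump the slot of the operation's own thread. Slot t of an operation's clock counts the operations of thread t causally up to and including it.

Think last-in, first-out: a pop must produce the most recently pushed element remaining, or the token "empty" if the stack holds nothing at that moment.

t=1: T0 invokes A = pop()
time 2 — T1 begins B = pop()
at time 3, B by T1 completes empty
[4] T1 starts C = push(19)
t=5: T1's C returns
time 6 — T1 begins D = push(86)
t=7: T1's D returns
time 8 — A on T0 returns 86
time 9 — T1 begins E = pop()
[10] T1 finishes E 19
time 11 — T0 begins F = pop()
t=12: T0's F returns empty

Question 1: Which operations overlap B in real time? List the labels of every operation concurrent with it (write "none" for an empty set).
A

B runs from 2 to 3; window-overlapping ops are concurrent
A [1,8]: concurrent
C [4,5]: after
D [6,7]: after
E [9,10]: after
F [11,12]: after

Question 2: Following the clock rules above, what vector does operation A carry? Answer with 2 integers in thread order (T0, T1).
(1, 3)

no predecessors for B (invoked 2): T1 increments from zero → (0, 1)
VC(C, invoked at 4): max of VC(B)=(0, 1), then +1 on thread T1 → (0, 2)
VC(D, invoked at 6): max of VC(C)=(0, 2), then +1 on thread T1 → (0, 3)
VC(E, invoked at 9): max of VC(C)=(0, 2), VC(D)=(0, 3), then +1 on thread T1 → (0, 4)
VC(A, invoked at 1): max of VC(D)=(0, 3), then +1 on thread T0 → (1, 3)
VC(F, invoked at 11): max of VC(A)=(1, 3), then +1 on thread T0 → (2, 3)
target: VC(A) = (1, 3)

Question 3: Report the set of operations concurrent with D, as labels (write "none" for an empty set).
A

overlap test against D [6,7]: concurrent iff the interval meets 6..7
A [1,8]: concurrent
B [2,3]: before
C [4,5]: before
E [9,10]: after
F [11,12]: after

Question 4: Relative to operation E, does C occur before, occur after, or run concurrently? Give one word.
before

C spans [4,5], E spans [9,10]
resp(C)=5 < inv(E)=9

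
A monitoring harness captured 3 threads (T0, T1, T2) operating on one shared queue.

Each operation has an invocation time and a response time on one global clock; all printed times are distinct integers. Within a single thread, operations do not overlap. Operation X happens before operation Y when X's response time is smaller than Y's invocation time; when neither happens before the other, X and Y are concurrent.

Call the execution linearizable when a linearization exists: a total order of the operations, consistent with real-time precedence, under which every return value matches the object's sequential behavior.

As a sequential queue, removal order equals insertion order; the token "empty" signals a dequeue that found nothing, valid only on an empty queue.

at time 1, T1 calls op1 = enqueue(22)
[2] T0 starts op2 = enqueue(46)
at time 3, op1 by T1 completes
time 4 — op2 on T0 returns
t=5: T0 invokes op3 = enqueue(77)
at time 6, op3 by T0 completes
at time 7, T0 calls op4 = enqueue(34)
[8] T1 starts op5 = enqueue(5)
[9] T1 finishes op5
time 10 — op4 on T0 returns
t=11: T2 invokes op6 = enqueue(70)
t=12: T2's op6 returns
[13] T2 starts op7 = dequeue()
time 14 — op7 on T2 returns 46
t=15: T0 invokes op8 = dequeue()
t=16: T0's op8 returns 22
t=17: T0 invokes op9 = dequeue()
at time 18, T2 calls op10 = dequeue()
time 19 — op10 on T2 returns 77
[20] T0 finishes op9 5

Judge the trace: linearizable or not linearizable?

a witness: op2, op1, op3, op5, op4, op6, op7, op8, op10, op9
1. op2 enqueue(46), leaving queue <46>
2. op1 enqueue(22), leaving queue <46,22>
3. op3 enqueue(77), leaving queue <46,22,77>
4. op5 enqueue(5), leaving queue <46,22,77,5>
5. op4 enqueue(34), leaving queue <46,22,77,5,34>
6. op6 enqueue(70), leaving queue <46,22,77,5,34,70>
7. op7 dequeue() → 46, leaving queue <22,77,5,34,70>
8. op8 dequeue() → 22, leaving queue <77,5,34,70>
9. op10 dequeue() → 77, leaving queue <5,34,70>
10. op9 dequeue() → 5, leaving queue <34,70>

linearizable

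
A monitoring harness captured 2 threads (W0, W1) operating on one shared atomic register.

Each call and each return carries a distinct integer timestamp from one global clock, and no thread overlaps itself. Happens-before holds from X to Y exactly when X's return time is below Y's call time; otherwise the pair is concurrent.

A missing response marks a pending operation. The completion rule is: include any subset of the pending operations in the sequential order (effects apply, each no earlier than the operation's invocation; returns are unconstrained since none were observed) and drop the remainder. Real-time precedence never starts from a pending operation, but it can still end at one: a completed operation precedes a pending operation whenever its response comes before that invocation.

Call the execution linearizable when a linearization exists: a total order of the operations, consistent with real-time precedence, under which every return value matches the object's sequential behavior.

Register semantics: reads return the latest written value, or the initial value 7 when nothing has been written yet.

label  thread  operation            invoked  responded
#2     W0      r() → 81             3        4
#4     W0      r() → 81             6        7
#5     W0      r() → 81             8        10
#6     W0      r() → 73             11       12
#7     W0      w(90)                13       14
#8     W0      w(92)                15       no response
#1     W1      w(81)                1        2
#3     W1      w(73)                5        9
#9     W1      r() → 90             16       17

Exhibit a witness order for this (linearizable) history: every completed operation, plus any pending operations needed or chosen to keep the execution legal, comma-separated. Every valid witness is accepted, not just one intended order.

1. #1 w(81), leaving value 81
2. #2 r() → 81, leaving value 81
3. #4 r() → 81, leaving value 81
4. #5 r() → 81, leaving value 81
5. #3 w(73), leaving value 73
6. #6 r() → 73, leaving value 73
7. #7 w(90), leaving value 90
8. #9 r() → 90, leaving value 90

#1, #2, #4, #5, #3, #6, #7, #9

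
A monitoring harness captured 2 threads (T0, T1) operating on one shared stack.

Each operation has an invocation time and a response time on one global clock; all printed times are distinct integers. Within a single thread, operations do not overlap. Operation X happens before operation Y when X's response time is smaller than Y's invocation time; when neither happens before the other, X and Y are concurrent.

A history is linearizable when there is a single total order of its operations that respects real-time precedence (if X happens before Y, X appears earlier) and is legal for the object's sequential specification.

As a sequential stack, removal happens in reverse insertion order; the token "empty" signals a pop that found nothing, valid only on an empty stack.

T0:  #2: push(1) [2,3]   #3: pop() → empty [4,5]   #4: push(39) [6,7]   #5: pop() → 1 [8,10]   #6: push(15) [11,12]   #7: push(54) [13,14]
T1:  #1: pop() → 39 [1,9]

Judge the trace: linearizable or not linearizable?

prefix check: 1..8 passes, 1..9 fails once #1's time-9 response joins
no legal order exists: 4 real-time-consistent candidates over 4 completed stack operations, all rejected
including or dropping the 1 pending operation (#5) in any combination fails
for example #1, #2, #3, #4 (pending dropped) fails at step 1: #1 pop() → 39 is not legal there
for example #2, #1, #3, #4 (pending dropped) fails at step 2: #1 pop() → 39 is not legal there

not linearizable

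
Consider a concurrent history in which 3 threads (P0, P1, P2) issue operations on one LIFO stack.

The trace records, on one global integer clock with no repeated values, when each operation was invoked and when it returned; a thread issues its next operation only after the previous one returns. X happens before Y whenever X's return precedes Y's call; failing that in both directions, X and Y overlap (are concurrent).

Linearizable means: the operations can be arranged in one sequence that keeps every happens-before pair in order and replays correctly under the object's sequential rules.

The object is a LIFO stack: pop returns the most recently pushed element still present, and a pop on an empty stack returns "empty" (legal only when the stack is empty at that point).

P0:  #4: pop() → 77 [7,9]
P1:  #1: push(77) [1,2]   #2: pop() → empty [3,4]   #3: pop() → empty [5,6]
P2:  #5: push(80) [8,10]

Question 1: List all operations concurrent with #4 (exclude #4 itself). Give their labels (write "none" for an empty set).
#5

concurrent with #4 ([7,9]): every op whose interval crosses 7..9
#1 [1,2]: before
#2 [3,4]: before
#3 [5,6]: before
#5 [8,10]: concurrent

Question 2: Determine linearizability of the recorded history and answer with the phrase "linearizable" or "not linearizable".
not linearizable

through event 3 a valid linearization exists; event 4 (#2 responding at time 4) ends that
one real-time candidate order over the 2 completed operations — the LIFO stack replay rejects it
take #1, #2: step 2 already fails, because #2 pop() → empty cannot occur there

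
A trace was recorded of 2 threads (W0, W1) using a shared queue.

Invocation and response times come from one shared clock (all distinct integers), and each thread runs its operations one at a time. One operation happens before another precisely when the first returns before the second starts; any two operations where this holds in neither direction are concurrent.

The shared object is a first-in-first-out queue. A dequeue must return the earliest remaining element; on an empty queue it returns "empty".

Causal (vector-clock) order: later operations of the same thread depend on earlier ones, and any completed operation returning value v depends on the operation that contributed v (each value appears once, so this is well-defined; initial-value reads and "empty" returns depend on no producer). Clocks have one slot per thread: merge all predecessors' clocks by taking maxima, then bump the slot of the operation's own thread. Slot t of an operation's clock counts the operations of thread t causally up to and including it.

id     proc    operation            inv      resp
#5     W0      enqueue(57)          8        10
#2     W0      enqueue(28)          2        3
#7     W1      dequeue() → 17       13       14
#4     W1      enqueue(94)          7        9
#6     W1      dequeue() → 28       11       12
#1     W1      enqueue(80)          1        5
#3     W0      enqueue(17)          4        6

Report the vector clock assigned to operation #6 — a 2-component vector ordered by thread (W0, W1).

(1, 3)

no predecessors for #1 (invoked 1): W1 increments from zero → (0, 1)
no predecessors for #2 (invoked 2): W0 increments from zero → (1, 0)
from VC(#1)=(0, 1), #4 (invoked 7) maxes components and bumps W1 → (0, 2)
from VC(#2)=(1, 0), #3 (invoked 4) maxes components and bumps W0 → (2, 0)
from VC(#3)=(2, 0), #5 (invoked 8) maxes components and bumps W0 → (3, 0)
from VC(#2)=(1, 0), VC(#4)=(0, 2), #6 (invoked 11) maxes components and bumps W1 → (1, 3)
from VC(#3)=(2, 0), VC(#6)=(1, 3), #7 (invoked 13) maxes components and bumps W1 → (2, 4)
target: VC(#6) = (1, 3)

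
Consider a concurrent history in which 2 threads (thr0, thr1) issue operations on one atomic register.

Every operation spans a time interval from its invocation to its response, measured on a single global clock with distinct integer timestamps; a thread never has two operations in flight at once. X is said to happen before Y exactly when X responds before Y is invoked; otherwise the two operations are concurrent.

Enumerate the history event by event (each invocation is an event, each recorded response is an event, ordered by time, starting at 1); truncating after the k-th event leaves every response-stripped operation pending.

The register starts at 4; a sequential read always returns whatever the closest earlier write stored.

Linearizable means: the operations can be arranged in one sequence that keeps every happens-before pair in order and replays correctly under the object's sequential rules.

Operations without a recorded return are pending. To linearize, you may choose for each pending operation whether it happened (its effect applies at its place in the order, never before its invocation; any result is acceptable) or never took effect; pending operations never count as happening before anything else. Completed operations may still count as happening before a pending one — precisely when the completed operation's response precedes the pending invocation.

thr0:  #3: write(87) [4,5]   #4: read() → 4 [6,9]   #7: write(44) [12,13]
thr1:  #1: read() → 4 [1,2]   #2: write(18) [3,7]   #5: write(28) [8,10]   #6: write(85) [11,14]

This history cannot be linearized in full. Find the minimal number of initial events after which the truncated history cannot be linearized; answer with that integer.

events 1..8 are linearizable; a witness order is #1, #2, #3:
after step 1 (#1 read() → 4): value 4
after step 2 (#2 write(18)): value 18
after step 3 (#3 write(87)): value 87
adding event 9 (#4 responds at 9) leaves no legal real-time order
no completion choice of the 1 pending operation (#5) rescues it — every subset was tried
for example #1, #2, #3, #4 (pending dropped) fails at step 4: #4 read() → 4 is not legal there
for example #1, #3, #2, #4 (pending dropped) fails at step 4: #4 read() → 4 is not legal there

9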